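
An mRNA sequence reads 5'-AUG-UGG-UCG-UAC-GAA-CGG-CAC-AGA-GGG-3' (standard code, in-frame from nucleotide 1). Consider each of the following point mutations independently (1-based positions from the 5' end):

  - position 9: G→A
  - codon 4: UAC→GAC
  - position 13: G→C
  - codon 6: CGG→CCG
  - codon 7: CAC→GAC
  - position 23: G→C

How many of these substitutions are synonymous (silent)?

Codon 3: UCG (Ser) → UCA (Ser) — synonymous.
Codon 4: UAC (Tyr) → GAC (Asp) — missense.
Codon 5: GAA (Glu) → CAA (Gln) — missense.
Codon 6: CGG (Arg) → CCG (Pro) — missense.
Codon 7: CAC (His) → GAC (Asp) — missense.
Codon 8: AGA (Arg) → ACA (Thr) — missense.
Synonymous: 1 of 6.

1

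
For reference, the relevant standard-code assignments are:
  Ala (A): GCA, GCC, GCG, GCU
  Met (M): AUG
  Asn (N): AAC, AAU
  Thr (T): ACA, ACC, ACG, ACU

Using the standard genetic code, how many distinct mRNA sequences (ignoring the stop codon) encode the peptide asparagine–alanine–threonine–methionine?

32

Asn: 2 codons.
Ala: 4 codons.
Thr: 4 codons.
Met: 1 codon.
2 × 4 × 4 × 1 = 32.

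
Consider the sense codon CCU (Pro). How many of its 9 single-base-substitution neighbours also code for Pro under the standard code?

3

Position 1: none → 0 synonymous.
Position 2: none → 0 synonymous.
Position 3: CCC, CCA, CCG → 3 synonymous.
Total: 0 + 0 + 3 = 3.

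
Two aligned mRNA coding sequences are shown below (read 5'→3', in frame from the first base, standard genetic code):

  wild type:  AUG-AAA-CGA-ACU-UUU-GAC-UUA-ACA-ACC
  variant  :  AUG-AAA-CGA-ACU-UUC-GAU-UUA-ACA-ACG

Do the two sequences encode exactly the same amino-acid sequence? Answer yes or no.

yes

Codon 1: AUG Met / AUG Met — identical.
Codon 2: AAA Lys / AAA Lys — identical.
Codon 3: CGA Arg / CGA Arg — identical.
Codon 4: ACU Thr / ACU Thr — identical.
Codon 5: UUU Phe / UUC Phe — synonymous.
Codon 6: GAC Asp / GAU Asp — synonymous.
Codon 7: UUA Leu / UUA Leu — identical.
Codon 8: ACA Thr / ACA Thr — identical.
Codon 9: ACC Thr / ACG Thr — synonymous.
Nonsynonymous differences: 0 → same protein.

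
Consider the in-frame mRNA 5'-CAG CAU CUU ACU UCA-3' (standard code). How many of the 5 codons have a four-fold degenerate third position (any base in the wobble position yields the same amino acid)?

Codon 1 CAG (Gln): third position 2-fold.
Codon 2 CAU (His): third position 2-fold.
Codon 3 CUU (Leu): third position 4-fold.
Codon 4 ACU (Thr): third position 4-fold.
Codon 5 UCA (Ser): third position 4-fold.
Four-fold degenerate third positions: 3.

3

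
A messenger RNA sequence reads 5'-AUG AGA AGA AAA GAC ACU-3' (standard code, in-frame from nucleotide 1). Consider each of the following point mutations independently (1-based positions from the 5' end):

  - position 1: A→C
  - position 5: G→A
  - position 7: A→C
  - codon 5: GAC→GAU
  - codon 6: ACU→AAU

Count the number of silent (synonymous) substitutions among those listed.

2

Codon 1: AUG (Met) → CUG (Leu) — missense.
Codon 2: AGA (Arg) → AAA (Lys) — missense.
Codon 3: AGA (Arg) → CGA (Arg) — synonymous.
Codon 5: GAC (Asp) → GAU (Asp) — synonymous.
Codon 6: ACU (Thr) → AAU (Asn) — missense.
Synonymous: 2 of 5.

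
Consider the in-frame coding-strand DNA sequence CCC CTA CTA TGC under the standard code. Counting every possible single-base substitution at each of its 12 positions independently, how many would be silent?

Codon 1 (CCC, Pro): 3 synonymous substitutions.
Codon 2 (CTA, Leu): 4 synonymous substitutions.
Codon 3 (CTA, Leu): 4 synonymous substitutions.
Codon 4 (TGC, Cys): 1 synonymous substitution.
Total: 3 + 4 + 4 + 1 = 12.

12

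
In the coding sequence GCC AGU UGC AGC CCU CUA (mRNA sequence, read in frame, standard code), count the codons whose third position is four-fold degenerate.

3

Codon 1 GCC (Ala): third position 4-fold.
Codon 2 AGU (Ser): third position 2-fold.
Codon 3 UGC (Cys): third position 2-fold.
Codon 4 AGC (Ser): third position 2-fold.
Codon 5 CCU (Pro): third position 4-fold.
Codon 6 CUA (Leu): third position 4-fold.
Four-fold degenerate third positions: 3.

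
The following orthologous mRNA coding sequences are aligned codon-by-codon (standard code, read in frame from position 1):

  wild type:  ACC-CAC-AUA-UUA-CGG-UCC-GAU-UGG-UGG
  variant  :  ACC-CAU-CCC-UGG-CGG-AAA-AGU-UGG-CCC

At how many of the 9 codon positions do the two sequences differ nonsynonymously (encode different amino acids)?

Codon 1: ACC Thr / ACC Thr — identical.
Codon 2: CAC His / CAU His — synonymous.
Codon 3: AUA Ile / CCC Pro — nonsynonymous.
Codon 4: UUA Leu / UGG Trp — nonsynonymous.
Codon 5: CGG Arg / CGG Arg — identical.
Codon 6: UCC Ser / AAA Lys — nonsynonymous.
Codon 7: GAU Asp / AGU Ser — nonsynonymous.
Codon 8: UGG Trp / UGG Trp — identical.
Codon 9: UGG Trp / CCC Pro — nonsynonymous.
Nonsynonymous differences: 5.

5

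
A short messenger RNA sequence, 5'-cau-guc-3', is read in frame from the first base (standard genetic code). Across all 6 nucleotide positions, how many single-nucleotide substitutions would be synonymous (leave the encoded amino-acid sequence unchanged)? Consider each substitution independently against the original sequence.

Codon 1 (CAU, His): 1 synonymous substitution.
Codon 2 (GUC, Val): 3 synonymous substitutions.
Total: 1 + 3 = 4.

4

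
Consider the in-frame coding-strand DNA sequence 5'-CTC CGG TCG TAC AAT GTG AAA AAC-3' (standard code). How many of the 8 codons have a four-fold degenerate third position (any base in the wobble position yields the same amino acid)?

Codon 1 CTC (Leu): third position 4-fold.
Codon 2 CGG (Arg): third position 4-fold.
Codon 3 TCG (Ser): third position 4-fold.
Codon 4 TAC (Tyr): third position 2-fold.
Codon 5 AAT (Asn): third position 2-fold.
Codon 6 GTG (Val): third position 4-fold.
Codon 7 AAA (Lys): third position 2-fold.
Codon 8 AAC (Asn): third position 2-fold.
Four-fold degenerate third positions: 4.

4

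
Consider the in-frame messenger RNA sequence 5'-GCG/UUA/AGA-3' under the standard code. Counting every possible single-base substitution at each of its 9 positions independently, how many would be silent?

7

Codon 1 (GCG, Ala): 3 synonymous substitutions.
Codon 2 (UUA, Leu): 2 synonymous substitutions.
Codon 3 (AGA, Arg): 2 synonymous substitutions.
Total: 3 + 2 + 2 = 7.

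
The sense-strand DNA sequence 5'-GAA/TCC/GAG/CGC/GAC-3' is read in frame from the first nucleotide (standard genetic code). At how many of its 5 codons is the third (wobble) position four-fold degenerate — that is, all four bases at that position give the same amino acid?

2

Codon 1 GAA (Glu): third position 2-fold.
Codon 2 TCC (Ser): third position 4-fold.
Codon 3 GAG (Glu): third position 2-fold.
Codon 4 CGC (Arg): third position 4-fold.
Codon 5 GAC (Asp): third position 2-fold.
Four-fold degenerate third positions: 2.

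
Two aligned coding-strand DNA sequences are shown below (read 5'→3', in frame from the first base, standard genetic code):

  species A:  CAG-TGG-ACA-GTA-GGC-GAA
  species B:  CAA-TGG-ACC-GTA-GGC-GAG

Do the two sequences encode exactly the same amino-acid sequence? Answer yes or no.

Codon 1: CAG Gln / CAA Gln — synonymous.
Codon 2: TGG Trp / TGG Trp — identical.
Codon 3: ACA Thr / ACC Thr — synonymous.
Codon 4: GTA Val / GTA Val — identical.
Codon 5: GGC Gly / GGC Gly — identical.
Codon 6: GAA Glu / GAG Glu — synonymous.
Nonsynonymous differences: 0 → same protein.

yes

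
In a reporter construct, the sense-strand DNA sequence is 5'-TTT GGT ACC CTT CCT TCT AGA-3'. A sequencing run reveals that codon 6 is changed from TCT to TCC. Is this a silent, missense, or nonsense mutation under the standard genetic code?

Position 18 falls in codon 6: TCT → Ser.
After the substitution the codon is TCC → Ser.
Both encode Ser, so the change is synonymous.

silent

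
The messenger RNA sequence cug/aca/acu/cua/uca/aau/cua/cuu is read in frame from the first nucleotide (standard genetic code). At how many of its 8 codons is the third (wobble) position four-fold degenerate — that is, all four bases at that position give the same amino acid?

7

Codon 1 CUG (Leu): third position 4-fold.
Codon 2 ACA (Thr): third position 4-fold.
Codon 3 ACU (Thr): third position 4-fold.
Codon 4 CUA (Leu): third position 4-fold.
Codon 5 UCA (Ser): third position 4-fold.
Codon 6 AAU (Asn): third position 2-fold.
Codon 7 CUA (Leu): third position 4-fold.
Codon 8 CUU (Leu): third position 4-fold.
Four-fold degenerate third positions: 7.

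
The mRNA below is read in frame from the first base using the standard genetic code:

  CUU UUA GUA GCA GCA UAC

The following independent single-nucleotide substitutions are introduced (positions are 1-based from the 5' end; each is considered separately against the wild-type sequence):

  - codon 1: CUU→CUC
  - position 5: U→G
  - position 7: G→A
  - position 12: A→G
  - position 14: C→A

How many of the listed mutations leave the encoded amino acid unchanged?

2

Codon 1: CUU (Leu) → CUC (Leu) — synonymous.
Codon 2: UUA (Leu) → UGA (Stop) — nonsense.
Codon 3: GUA (Val) → AUA (Ile) — missense.
Codon 4: GCA (Ala) → GCG (Ala) — synonymous.
Codon 5: GCA (Ala) → GAA (Glu) — missense.
Synonymous: 2 of 5.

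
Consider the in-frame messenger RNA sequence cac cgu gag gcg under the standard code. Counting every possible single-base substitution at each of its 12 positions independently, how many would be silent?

Codon 1 (CAC, His): 1 synonymous substitution.
Codon 2 (CGU, Arg): 3 synonymous substitutions.
Codon 3 (GAG, Glu): 1 synonymous substitution.
Codon 4 (GCG, Ala): 3 synonymous substitutions.
Total: 1 + 3 + 1 + 3 = 8.

8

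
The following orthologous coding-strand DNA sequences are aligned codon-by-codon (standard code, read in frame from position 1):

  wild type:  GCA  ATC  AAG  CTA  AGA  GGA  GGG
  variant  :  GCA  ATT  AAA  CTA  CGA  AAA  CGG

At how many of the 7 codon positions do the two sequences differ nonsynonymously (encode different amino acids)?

Codon 1: GCA Ala / GCA Ala — identical.
Codon 2: ATC Ile / ATT Ile — synonymous.
Codon 3: AAG Lys / AAA Lys — synonymous.
Codon 4: CTA Leu / CTA Leu — identical.
Codon 5: AGA Arg / CGA Arg — synonymous.
Codon 6: GGA Gly / AAA Lys — nonsynonymous.
Codon 7: GGG Gly / CGG Arg — nonsynonymous.
Nonsynonymous differences: 2.

2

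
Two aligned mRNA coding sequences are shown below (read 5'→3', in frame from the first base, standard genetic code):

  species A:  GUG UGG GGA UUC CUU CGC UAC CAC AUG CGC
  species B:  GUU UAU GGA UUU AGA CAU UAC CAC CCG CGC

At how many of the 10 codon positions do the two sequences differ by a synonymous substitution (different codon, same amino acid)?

2

Codon 1: GUG Val / GUU Val — synonymous.
Codon 2: UGG Trp / UAU Tyr — nonsynonymous.
Codon 3: GGA Gly / GGA Gly — identical.
Codon 4: UUC Phe / UUU Phe — synonymous.
Codon 5: CUU Leu / AGA Arg — nonsynonymous.
Codon 6: CGC Arg / CAU His — nonsynonymous.
Codon 7: UAC Tyr / UAC Tyr — identical.
Codon 8: CAC His / CAC His — identical.
Codon 9: AUG Met / CCG Pro — nonsynonymous.
Codon 10: CGC Arg / CGC Arg — identical.
Synonymous differences: 2.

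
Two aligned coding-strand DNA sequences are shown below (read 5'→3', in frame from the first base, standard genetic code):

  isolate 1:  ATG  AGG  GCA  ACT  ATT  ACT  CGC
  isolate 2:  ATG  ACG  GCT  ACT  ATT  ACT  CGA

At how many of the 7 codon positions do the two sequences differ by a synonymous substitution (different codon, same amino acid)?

2

Codon 1: ATG Met / ATG Met — identical.
Codon 2: AGG Arg / ACG Thr — nonsynonymous.
Codon 3: GCA Ala / GCT Ala — synonymous.
Codon 4: ACT Thr / ACT Thr — identical.
Codon 5: ATT Ile / ATT Ile — identical.
Codon 6: ACT Thr / ACT Thr — identical.
Codon 7: CGC Arg / CGA Arg — synonymous.
Synonymous differences: 2.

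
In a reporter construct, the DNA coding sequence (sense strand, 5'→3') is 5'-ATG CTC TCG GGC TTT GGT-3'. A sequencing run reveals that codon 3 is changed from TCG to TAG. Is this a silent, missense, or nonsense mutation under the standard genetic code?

nonsense

Position 8 falls in codon 3: TCG → Ser.
After the substitution the codon is TAG → Stop.
The new codon is a stop codon, so this is a nonsense mutation.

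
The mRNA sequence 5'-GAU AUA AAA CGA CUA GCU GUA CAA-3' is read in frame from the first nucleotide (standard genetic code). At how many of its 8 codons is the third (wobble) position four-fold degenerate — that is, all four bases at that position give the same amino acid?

Codon 1 GAU (Asp): third position 2-fold.
Codon 2 AUA (Ile): third position 3-fold.
Codon 3 AAA (Lys): third position 2-fold.
Codon 4 CGA (Arg): third position 4-fold.
Codon 5 CUA (Leu): third position 4-fold.
Codon 6 GCU (Ala): third position 4-fold.
Codon 7 GUA (Val): third position 4-fold.
Codon 8 CAA (Gln): third position 2-fold.
Four-fold degenerate third positions: 4.

4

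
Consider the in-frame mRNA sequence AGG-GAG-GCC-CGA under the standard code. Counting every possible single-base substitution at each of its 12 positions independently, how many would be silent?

10

Codon 1 (AGG, Arg): 2 synonymous substitutions.
Codon 2 (GAG, Glu): 1 synonymous substitution.
Codon 3 (GCC, Ala): 3 synonymous substitutions.
Codon 4 (CGA, Arg): 4 synonymous substitutions.
Total: 2 + 1 + 3 + 4 = 10.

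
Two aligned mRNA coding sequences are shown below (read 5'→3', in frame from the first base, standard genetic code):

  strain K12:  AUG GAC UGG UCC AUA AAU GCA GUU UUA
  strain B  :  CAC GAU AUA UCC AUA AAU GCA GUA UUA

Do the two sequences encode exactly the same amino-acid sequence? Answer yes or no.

no

Codon 1: AUG Met / CAC His — nonsynonymous.
Codon 2: GAC Asp / GAU Asp — synonymous.
Codon 3: UGG Trp / AUA Ile — nonsynonymous.
Codon 4: UCC Ser / UCC Ser — identical.
Codon 5: AUA Ile / AUA Ile — identical.
Codon 6: AAU Asn / AAU Asn — identical.
Codon 7: GCA Ala / GCA Ala — identical.
Codon 8: GUU Val / GUA Val — synonymous.
Codon 9: UUA Leu / UUA Leu — identical.
Nonsynonymous differences: 2 → different protein.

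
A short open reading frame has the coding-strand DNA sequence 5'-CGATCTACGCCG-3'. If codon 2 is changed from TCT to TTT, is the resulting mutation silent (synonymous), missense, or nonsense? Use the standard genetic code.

Position 5 falls in codon 2: TCT → Ser.
After the substitution the codon is TTT → Phe.
Ser ≠ Phe, so this is a missense mutation.

missense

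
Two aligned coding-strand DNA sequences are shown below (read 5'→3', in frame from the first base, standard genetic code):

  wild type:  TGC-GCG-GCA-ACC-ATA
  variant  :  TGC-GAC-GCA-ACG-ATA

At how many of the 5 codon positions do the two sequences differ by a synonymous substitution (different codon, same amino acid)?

Codon 1: TGC Cys / TGC Cys — identical.
Codon 2: GCG Ala / GAC Asp — nonsynonymous.
Codon 3: GCA Ala / GCA Ala — identical.
Codon 4: ACC Thr / ACG Thr — synonymous.
Codon 5: ATA Ile / ATA Ile — identical.
Synonymous differences: 1.

1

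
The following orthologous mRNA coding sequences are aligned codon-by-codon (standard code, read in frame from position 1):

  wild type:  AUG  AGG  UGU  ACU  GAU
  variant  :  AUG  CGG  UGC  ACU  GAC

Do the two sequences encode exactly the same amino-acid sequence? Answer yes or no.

yes

Codon 1: AUG Met / AUG Met — identical.
Codon 2: AGG Arg / CGG Arg — synonymous.
Codon 3: UGU Cys / UGC Cys — synonymous.
Codon 4: ACU Thr / ACU Thr — identical.
Codon 5: GAU Asp / GAC Asp — synonymous.
Nonsynonymous differences: 0 → same protein.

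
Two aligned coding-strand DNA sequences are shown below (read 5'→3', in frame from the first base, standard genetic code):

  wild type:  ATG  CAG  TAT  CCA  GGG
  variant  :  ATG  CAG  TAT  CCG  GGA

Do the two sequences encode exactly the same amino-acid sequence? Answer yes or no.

Codon 1: ATG Met / ATG Met — identical.
Codon 2: CAG Gln / CAG Gln — identical.
Codon 3: TAT Tyr / TAT Tyr — identical.
Codon 4: CCA Pro / CCG Pro — synonymous.
Codon 5: GGG Gly / GGA Gly — synonymous.
Nonsynonymous differences: 0 → same protein.

yes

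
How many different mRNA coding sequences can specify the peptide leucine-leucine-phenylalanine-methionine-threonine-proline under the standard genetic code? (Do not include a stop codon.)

Leu: 6 codons.
Leu: 6 codons.
Phe: 2 codons.
Met: 1 codon.
Thr: 4 codons.
Pro: 4 codons.
6 × 6 × 2 × 1 × 4 × 4 = 1152.

1152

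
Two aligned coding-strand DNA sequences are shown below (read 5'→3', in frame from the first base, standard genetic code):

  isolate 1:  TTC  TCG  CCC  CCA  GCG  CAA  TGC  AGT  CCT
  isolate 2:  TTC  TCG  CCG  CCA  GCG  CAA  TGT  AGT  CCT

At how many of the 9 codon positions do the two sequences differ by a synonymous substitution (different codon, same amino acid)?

2

Codon 1: TTC Phe / TTC Phe — identical.
Codon 2: TCG Ser / TCG Ser — identical.
Codon 3: CCC Pro / CCG Pro — synonymous.
Codon 4: CCA Pro / CCA Pro — identical.
Codon 5: GCG Ala / GCG Ala — identical.
Codon 6: CAA Gln / CAA Gln — identical.
Codon 7: TGC Cys / TGT Cys — synonymous.
Codon 8: AGT Ser / AGT Ser — identical.
Codon 9: CCT Pro / CCT Pro — identical.
Synonymous differences: 2.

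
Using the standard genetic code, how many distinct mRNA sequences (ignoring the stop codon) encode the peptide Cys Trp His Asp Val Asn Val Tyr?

Cys: 2 codons.
Trp: 1 codon.
His: 2 codons.
Asp: 2 codons.
Val: 4 codons.
Asn: 2 codons.
Val: 4 codons.
Tyr: 2 codons.
2 × 1 × 2 × 2 × 4 × 2 × 4 × 2 = 512.

512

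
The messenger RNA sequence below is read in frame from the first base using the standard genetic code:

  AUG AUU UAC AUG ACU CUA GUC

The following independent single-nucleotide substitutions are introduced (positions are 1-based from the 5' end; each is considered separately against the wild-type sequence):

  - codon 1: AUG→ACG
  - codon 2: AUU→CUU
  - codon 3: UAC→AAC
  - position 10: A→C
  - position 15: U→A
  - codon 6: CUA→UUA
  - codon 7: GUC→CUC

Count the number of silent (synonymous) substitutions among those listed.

2

Codon 1: AUG (Met) → ACG (Thr) — missense.
Codon 2: AUU (Ile) → CUU (Leu) — missense.
Codon 3: UAC (Tyr) → AAC (Asn) — missense.
Codon 4: AUG (Met) → CUG (Leu) — missense.
Codon 5: ACU (Thr) → ACA (Thr) — synonymous.
Codon 6: CUA (Leu) → UUA (Leu) — synonymous.
Codon 7: GUC (Val) → CUC (Leu) — missense.
Synonymous: 2 of 7.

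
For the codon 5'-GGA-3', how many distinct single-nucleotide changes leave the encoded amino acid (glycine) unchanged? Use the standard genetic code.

3

Position 1: none → 0 synonymous.
Position 2: none → 0 synonymous.
Position 3: GGT, GGC, GGG → 3 synonymous.
Total: 0 + 0 + 3 = 3.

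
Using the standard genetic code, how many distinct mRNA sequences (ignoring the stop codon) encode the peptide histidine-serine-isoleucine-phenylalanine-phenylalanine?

144

His: 2 codons.
Ser: 6 codons.
Ile: 3 codons.
Phe: 2 codons.
Phe: 2 codons.
2 × 6 × 3 × 2 × 2 = 144.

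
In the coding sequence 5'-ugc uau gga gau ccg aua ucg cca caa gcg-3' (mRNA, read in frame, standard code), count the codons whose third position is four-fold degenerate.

Codon 1 UGC (Cys): third position 2-fold.
Codon 2 UAU (Tyr): third position 2-fold.
Codon 3 GGA (Gly): third position 4-fold.
Codon 4 GAU (Asp): third position 2-fold.
Codon 5 CCG (Pro): third position 4-fold.
Codon 6 AUA (Ile): third position 3-fold.
Codon 7 UCG (Ser): third position 4-fold.
Codon 8 CCA (Pro): third position 4-fold.
Codon 9 CAA (Gln): third position 2-fold.
Codon 10 GCG (Ala): third position 4-fold.
Four-fold degenerate third positions: 5.

5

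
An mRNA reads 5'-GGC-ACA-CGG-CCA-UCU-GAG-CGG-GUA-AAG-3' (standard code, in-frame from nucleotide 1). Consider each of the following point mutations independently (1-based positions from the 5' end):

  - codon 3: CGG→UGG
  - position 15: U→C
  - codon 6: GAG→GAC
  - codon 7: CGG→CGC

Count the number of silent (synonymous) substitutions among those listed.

2

Codon 3: CGG (Arg) → UGG (Trp) — missense.
Codon 5: UCU (Ser) → UCC (Ser) — synonymous.
Codon 6: GAG (Glu) → GAC (Asp) — missense.
Codon 7: CGG (Arg) → CGC (Arg) — synonymous.
Synonymous: 2 of 4.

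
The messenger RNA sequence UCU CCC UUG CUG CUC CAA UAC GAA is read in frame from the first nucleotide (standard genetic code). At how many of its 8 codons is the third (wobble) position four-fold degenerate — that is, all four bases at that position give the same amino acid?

Codon 1 UCU (Ser): third position 4-fold.
Codon 2 CCC (Pro): third position 4-fold.
Codon 3 UUG (Leu): third position 2-fold.
Codon 4 CUG (Leu): third position 4-fold.
Codon 5 CUC (Leu): third position 4-fold.
Codon 6 CAA (Gln): third position 2-fold.
Codon 7 UAC (Tyr): third position 2-fold.
Codon 8 GAA (Glu): third position 2-fold.
Four-fold degenerate third positions: 4.

4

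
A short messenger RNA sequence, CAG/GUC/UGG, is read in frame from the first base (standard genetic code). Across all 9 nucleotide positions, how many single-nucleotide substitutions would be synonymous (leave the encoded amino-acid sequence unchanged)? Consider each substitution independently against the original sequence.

Codon 1 (CAG, Gln): 1 synonymous substitution.
Codon 2 (GUC, Val): 3 synonymous substitutions.
Codon 3 (UGG, Trp): 0 synonymous substitutions.
Total: 1 + 3 + 0 = 4.

4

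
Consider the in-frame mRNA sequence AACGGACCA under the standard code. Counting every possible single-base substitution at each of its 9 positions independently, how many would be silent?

7

Codon 1 (AAC, Asn): 1 synonymous substitution.
Codon 2 (GGA, Gly): 3 synonymous substitutions.
Codon 3 (CCA, Pro): 3 synonymous substitutions.
Total: 1 + 3 + 3 = 7.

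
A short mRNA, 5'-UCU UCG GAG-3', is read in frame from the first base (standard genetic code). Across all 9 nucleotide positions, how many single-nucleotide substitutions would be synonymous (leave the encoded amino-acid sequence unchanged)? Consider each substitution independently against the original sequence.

7

Codon 1 (UCU, Ser): 3 synonymous substitutions.
Codon 2 (UCG, Ser): 3 synonymous substitutions.
Codon 3 (GAG, Glu): 1 synonymous substitution.
Total: 3 + 3 + 1 = 7.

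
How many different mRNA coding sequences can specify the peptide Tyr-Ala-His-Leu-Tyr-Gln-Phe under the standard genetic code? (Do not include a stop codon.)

Tyr: 2 codons.
Ala: 4 codons.
His: 2 codons.
Leu: 6 codons.
Tyr: 2 codons.
Gln: 2 codons.
Phe: 2 codons.
2 × 4 × 2 × 6 × 2 × 2 × 2 = 768.

768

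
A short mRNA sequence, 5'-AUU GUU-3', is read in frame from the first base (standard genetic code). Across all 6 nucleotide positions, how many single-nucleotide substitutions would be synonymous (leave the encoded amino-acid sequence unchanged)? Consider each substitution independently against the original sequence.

Codon 1 (AUU, Ile): 2 synonymous substitutions.
Codon 2 (GUU, Val): 3 synonymous substitutions.
Total: 2 + 3 = 5.

5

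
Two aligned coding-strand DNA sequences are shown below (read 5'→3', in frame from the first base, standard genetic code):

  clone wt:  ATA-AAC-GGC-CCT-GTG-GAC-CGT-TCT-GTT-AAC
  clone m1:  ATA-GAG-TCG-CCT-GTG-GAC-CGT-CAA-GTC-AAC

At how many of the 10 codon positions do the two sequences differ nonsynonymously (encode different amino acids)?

3

Codon 1: ATA Ile / ATA Ile — identical.
Codon 2: AAC Asn / GAG Glu — nonsynonymous.
Codon 3: GGC Gly / TCG Ser — nonsynonymous.
Codon 4: CCT Pro / CCT Pro — identical.
Codon 5: GTG Val / GTG Val — identical.
Codon 6: GAC Asp / GAC Asp — identical.
Codon 7: CGT Arg / CGT Arg — identical.
Codon 8: TCT Ser / CAA Gln — nonsynonymous.
Codon 9: GTT Val / GTC Val — synonymous.
Codon 10: AAC Asn / AAC Asn — identical.
Nonsynonymous differences: 3.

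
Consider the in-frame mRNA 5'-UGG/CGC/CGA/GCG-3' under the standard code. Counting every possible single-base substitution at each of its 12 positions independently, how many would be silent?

Codon 1 (UGG, Trp): 0 synonymous substitutions.
Codon 2 (CGC, Arg): 3 synonymous substitutions.
Codon 3 (CGA, Arg): 4 synonymous substitutions.
Codon 4 (GCG, Ala): 3 synonymous substitutions.
Total: 0 + 3 + 4 + 3 = 10.

10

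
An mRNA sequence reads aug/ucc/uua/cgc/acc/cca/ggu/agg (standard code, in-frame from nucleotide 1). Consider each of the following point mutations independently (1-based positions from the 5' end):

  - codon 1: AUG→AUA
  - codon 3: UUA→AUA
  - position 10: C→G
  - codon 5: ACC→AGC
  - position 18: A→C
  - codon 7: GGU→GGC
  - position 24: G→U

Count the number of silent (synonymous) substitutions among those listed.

Codon 1: AUG (Met) → AUA (Ile) — missense.
Codon 3: UUA (Leu) → AUA (Ile) — missense.
Codon 4: CGC (Arg) → GGC (Gly) — missense.
Codon 5: ACC (Thr) → AGC (Ser) — missense.
Codon 6: CCA (Pro) → CCC (Pro) — synonymous.
Codon 7: GGU (Gly) → GGC (Gly) — synonymous.
Codon 8: AGG (Arg) → AGU (Ser) — missense.
Synonymous: 2 of 7.

2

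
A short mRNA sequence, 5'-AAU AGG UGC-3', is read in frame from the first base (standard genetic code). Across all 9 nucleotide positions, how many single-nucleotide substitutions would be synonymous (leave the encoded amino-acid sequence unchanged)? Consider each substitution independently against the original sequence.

4

Codon 1 (AAU, Asn): 1 synonymous substitution.
Codon 2 (AGG, Arg): 2 synonymous substitutions.
Codon 3 (UGC, Cys): 1 synonymous substitution.
Total: 1 + 2 + 1 = 4.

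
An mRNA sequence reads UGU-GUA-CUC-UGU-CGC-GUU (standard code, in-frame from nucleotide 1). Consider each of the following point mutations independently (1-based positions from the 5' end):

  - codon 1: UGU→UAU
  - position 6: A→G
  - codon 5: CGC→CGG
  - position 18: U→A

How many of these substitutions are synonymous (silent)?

Codon 1: UGU (Cys) → UAU (Tyr) — missense.
Codon 2: GUA (Val) → GUG (Val) — synonymous.
Codon 5: CGC (Arg) → CGG (Arg) — synonymous.
Codon 6: GUU (Val) → GUA (Val) — synonymous.
Synonymous: 3 of 4.

3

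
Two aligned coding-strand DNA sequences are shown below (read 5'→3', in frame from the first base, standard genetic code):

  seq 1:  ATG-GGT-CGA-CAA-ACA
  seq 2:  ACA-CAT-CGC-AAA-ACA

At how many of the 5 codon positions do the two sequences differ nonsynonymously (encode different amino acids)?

Codon 1: ATG Met / ACA Thr — nonsynonymous.
Codon 2: GGT Gly / CAT His — nonsynonymous.
Codon 3: CGA Arg / CGC Arg — synonymous.
Codon 4: CAA Gln / AAA Lys — nonsynonymous.
Codon 5: ACA Thr / ACA Thr — identical.
Nonsynonymous differences: 3.

3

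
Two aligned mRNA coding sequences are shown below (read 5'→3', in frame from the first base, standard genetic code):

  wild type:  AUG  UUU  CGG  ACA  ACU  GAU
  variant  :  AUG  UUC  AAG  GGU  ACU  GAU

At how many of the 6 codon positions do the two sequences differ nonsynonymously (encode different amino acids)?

Codon 1: AUG Met / AUG Met — identical.
Codon 2: UUU Phe / UUC Phe — synonymous.
Codon 3: CGG Arg / AAG Lys — nonsynonymous.
Codon 4: ACA Thr / GGU Gly — nonsynonymous.
Codon 5: ACU Thr / ACU Thr — identical.
Codon 6: GAU Asp / GAU Asp — identical.
Nonsynonymous differences: 2.

2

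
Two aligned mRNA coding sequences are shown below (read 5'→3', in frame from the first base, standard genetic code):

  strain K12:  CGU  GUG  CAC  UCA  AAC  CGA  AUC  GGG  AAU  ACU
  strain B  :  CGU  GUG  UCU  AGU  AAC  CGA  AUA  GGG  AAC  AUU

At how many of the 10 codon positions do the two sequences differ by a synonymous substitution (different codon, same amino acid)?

Codon 1: CGU Arg / CGU Arg — identical.
Codon 2: GUG Val / GUG Val — identical.
Codon 3: CAC His / UCU Ser — nonsynonymous.
Codon 4: UCA Ser / AGU Ser — synonymous.
Codon 5: AAC Asn / AAC Asn — identical.
Codon 6: CGA Arg / CGA Arg — identical.
Codon 7: AUC Ile / AUA Ile — synonymous.
Codon 8: GGG Gly / GGG Gly — identical.
Codon 9: AAU Asn / AAC Asn — synonymous.
Codon 10: ACU Thr / AUU Ile — nonsynonymous.
Synonymous differences: 3.

3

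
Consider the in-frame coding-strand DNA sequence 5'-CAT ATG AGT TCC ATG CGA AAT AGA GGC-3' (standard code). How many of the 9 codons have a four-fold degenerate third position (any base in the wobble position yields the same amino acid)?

Codon 1 CAT (His): third position 2-fold.
Codon 2 ATG (Met): third position 1-fold.
Codon 3 AGT (Ser): third position 2-fold.
Codon 4 TCC (Ser): third position 4-fold.
Codon 5 ATG (Met): third position 1-fold.
Codon 6 CGA (Arg): third position 4-fold.
Codon 7 AAT (Asn): third position 2-fold.
Codon 8 AGA (Arg): third position 2-fold.
Codon 9 GGC (Gly): third position 4-fold.
Four-fold degenerate third positions: 3.

3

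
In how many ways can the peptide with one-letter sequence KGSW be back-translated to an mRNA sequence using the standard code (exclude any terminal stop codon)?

Lys: 2 codons.
Gly: 4 codons.
Ser: 6 codons.
Trp: 1 codon.
2 × 4 × 6 × 1 = 48.

48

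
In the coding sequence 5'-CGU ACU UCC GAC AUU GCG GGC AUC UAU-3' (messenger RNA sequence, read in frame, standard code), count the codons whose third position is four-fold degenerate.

Codon 1 CGU (Arg): third position 4-fold.
Codon 2 ACU (Thr): third position 4-fold.
Codon 3 UCC (Ser): third position 4-fold.
Codon 4 GAC (Asp): third position 2-fold.
Codon 5 AUU (Ile): third position 3-fold.
Codon 6 GCG (Ala): third position 4-fold.
Codon 7 GGC (Gly): third position 4-fold.
Codon 8 AUC (Ile): third position 3-fold.
Codon 9 UAU (Tyr): third position 2-fold.
Four-fold degenerate third positions: 5.

5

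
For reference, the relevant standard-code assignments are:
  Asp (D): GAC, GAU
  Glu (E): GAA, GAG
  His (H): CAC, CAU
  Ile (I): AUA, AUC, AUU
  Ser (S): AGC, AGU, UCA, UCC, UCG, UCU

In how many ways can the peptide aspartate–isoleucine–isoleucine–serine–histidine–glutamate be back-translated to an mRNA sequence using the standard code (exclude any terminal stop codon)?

432

Asp: 2 codons.
Ile: 3 codons.
Ile: 3 codons.
Ser: 6 codons.
His: 2 codons.
Glu: 2 codons.
2 × 3 × 3 × 6 × 2 × 2 = 432.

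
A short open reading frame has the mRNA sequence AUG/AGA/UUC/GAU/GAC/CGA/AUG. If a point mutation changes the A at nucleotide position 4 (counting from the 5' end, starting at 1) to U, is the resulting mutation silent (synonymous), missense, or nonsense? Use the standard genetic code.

nonsense

Position 4 falls in codon 2: AGA → Arg.
After the substitution the codon is UGA → Stop.
The new codon is a stop codon, so this is a nonsense mutation.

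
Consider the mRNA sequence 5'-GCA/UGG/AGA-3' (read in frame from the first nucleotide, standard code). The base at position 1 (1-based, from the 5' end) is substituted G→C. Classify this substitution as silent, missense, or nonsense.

missense

Position 1 falls in codon 1: GCA → Ala.
After the substitution the codon is CCA → Pro.
Ala ≠ Pro, so this is a missense mutation.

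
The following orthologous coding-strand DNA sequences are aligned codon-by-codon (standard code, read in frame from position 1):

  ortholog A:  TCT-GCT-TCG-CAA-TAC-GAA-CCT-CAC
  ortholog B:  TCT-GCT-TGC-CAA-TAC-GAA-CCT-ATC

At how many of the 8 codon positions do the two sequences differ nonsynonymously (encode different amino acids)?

Codon 1: TCT Ser / TCT Ser — identical.
Codon 2: GCT Ala / GCT Ala — identical.
Codon 3: TCG Ser / TGC Cys — nonsynonymous.
Codon 4: CAA Gln / CAA Gln — identical.
Codon 5: TAC Tyr / TAC Tyr — identical.
Codon 6: GAA Glu / GAA Glu — identical.
Codon 7: CCT Pro / CCT Pro — identical.
Codon 8: CAC His / ATC Ile — nonsynonymous.
Nonsynonymous differences: 2.

2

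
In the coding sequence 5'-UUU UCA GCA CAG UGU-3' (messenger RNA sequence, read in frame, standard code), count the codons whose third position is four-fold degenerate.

2

Codon 1 UUU (Phe): third position 2-fold.
Codon 2 UCA (Ser): third position 4-fold.
Codon 3 GCA (Ala): third position 4-fold.
Codon 4 CAG (Gln): third position 2-fold.
Codon 5 UGU (Cys): third position 2-fold.
Four-fold degenerate third positions: 2.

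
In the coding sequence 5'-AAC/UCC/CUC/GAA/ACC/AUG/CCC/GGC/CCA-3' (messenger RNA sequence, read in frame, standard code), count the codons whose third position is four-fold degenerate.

Codon 1 AAC (Asn): third position 2-fold.
Codon 2 UCC (Ser): third position 4-fold.
Codon 3 CUC (Leu): third position 4-fold.
Codon 4 GAA (Glu): third position 2-fold.
Codon 5 ACC (Thr): third position 4-fold.
Codon 6 AUG (Met): third position 1-fold.
Codon 7 CCC (Pro): third position 4-fold.
Codon 8 GGC (Gly): third position 4-fold.
Codon 9 CCA (Pro): third position 4-fold.
Four-fold degenerate third positions: 6.

6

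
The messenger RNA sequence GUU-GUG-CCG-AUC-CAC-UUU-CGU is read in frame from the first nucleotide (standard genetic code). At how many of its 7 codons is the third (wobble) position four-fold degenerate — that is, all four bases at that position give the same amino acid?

Codon 1 GUU (Val): third position 4-fold.
Codon 2 GUG (Val): third position 4-fold.
Codon 3 CCG (Pro): third position 4-fold.
Codon 4 AUC (Ile): third position 3-fold.
Codon 5 CAC (His): third position 2-fold.
Codon 6 UUU (Phe): third position 2-fold.
Codon 7 CGU (Arg): third position 4-fold.
Four-fold degenerate third positions: 4.

4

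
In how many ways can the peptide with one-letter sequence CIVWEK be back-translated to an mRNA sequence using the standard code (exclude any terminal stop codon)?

96

Cys: 2 codons.
Ile: 3 codons.
Val: 4 codons.
Trp: 1 codon.
Glu: 2 codons.
Lys: 2 codons.
2 × 3 × 4 × 1 × 2 × 2 = 96.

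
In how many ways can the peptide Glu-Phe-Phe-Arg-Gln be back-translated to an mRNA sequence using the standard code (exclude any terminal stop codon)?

96

Glu: 2 codons.
Phe: 2 codons.
Phe: 2 codons.
Arg: 6 codons.
Gln: 2 codons.
2 × 2 × 2 × 6 × 2 = 96.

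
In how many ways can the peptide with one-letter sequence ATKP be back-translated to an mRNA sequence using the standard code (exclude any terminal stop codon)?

128

Ala: 4 codons.
Thr: 4 codons.
Lys: 2 codons.
Pro: 4 codons.
4 × 4 × 2 × 4 = 128.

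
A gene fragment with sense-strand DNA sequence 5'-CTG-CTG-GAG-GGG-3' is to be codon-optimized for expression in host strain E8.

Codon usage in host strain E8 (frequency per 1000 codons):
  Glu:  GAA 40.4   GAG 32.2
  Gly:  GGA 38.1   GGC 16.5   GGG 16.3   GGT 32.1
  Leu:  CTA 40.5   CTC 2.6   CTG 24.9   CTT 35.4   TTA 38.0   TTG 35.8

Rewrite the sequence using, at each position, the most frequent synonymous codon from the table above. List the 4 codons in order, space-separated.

CTA CTA GAA GGA

Codon 1 (Leu): best is CTA at 40.5.
Codon 2 (Leu): best is CTA at 40.5.
Codon 3 (Glu): best is GAA at 40.4.
Codon 4 (Gly): best is GGA at 38.1.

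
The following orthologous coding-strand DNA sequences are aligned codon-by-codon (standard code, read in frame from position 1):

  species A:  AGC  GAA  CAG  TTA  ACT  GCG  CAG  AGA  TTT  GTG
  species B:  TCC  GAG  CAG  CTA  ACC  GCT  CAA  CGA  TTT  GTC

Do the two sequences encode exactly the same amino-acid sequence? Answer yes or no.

Codon 1: AGC Ser / TCC Ser — synonymous.
Codon 2: GAA Glu / GAG Glu — synonymous.
Codon 3: CAG Gln / CAG Gln — identical.
Codon 4: TTA Leu / CTA Leu — synonymous.
Codon 5: ACT Thr / ACC Thr — synonymous.
Codon 6: GCG Ala / GCT Ala — synonymous.
Codon 7: CAG Gln / CAA Gln — synonymous.
Codon 8: AGA Arg / CGA Arg — synonymous.
Codon 9: TTT Phe / TTT Phe — identical.
Codon 10: GTG Val / GTC Val — synonymous.
Nonsynonymous differences: 0 → same protein.

yes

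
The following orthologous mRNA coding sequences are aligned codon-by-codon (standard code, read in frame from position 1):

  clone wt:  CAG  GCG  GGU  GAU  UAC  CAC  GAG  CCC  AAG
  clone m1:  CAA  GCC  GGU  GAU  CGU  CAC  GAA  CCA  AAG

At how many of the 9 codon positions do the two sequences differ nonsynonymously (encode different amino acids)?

Codon 1: CAG Gln / CAA Gln — synonymous.
Codon 2: GCG Ala / GCC Ala — synonymous.
Codon 3: GGU Gly / GGU Gly — identical.
Codon 4: GAU Asp / GAU Asp — identical.
Codon 5: UAC Tyr / CGU Arg — nonsynonymous.
Codon 6: CAC His / CAC His — identical.
Codon 7: GAG Glu / GAA Glu — synonymous.
Codon 8: CCC Pro / CCA Pro — synonymous.
Codon 9: AAG Lys / AAG Lys — identical.
Nonsynonymous differences: 1.

1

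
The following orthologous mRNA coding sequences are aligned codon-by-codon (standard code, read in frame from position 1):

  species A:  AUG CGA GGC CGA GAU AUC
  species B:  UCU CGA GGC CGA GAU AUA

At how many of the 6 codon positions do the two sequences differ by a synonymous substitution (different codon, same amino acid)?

Codon 1: AUG Met / UCU Ser — nonsynonymous.
Codon 2: CGA Arg / CGA Arg — identical.
Codon 3: GGC Gly / GGC Gly — identical.
Codon 4: CGA Arg / CGA Arg — identical.
Codon 5: GAU Asp / GAU Asp — identical.
Codon 6: AUC Ile / AUA Ile — synonymous.
Synonymous differences: 1.

1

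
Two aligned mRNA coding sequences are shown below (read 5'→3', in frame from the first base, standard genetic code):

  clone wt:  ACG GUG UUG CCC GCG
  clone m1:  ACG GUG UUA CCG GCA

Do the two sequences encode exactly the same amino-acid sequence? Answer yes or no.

Codon 1: ACG Thr / ACG Thr — identical.
Codon 2: GUG Val / GUG Val — identical.
Codon 3: UUG Leu / UUA Leu — synonymous.
Codon 4: CCC Pro / CCG Pro — synonymous.
Codon 5: GCG Ala / GCA Ala — synonymous.
Nonsynonymous differences: 0 → same protein.

yes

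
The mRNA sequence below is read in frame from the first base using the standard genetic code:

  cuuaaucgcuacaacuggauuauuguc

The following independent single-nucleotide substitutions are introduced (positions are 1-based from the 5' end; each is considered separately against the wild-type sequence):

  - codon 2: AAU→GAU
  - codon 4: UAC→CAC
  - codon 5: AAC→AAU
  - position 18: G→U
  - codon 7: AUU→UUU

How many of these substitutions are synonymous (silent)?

1

Codon 2: AAU (Asn) → GAU (Asp) — missense.
Codon 4: UAC (Tyr) → CAC (His) — missense.
Codon 5: AAC (Asn) → AAU (Asn) — synonymous.
Codon 6: UGG (Trp) → UGU (Cys) — missense.
Codon 7: AUU (Ile) → UUU (Phe) — missense.
Synonymous: 1 of 5.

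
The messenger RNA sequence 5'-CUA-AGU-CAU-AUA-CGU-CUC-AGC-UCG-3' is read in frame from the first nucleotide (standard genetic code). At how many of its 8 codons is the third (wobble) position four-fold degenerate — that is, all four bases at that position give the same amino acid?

4

Codon 1 CUA (Leu): third position 4-fold.
Codon 2 AGU (Ser): third position 2-fold.
Codon 3 CAU (His): third position 2-fold.
Codon 4 AUA (Ile): third position 3-fold.
Codon 5 CGU (Arg): third position 4-fold.
Codon 6 CUC (Leu): third position 4-fold.
Codon 7 AGC (Ser): third position 2-fold.
Codon 8 UCG (Ser): third position 4-fold.
Four-fold degenerate third positions: 4.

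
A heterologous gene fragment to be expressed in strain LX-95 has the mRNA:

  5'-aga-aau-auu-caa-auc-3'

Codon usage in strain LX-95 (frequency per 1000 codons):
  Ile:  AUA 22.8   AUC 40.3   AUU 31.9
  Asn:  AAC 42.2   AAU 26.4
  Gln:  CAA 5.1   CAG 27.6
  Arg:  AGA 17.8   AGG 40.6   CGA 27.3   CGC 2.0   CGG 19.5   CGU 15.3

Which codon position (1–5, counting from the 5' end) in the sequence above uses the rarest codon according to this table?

Codon 1 AGA (Arg): 17.8 per 1000.
Codon 2 AAU (Asn): 26.4 per 1000.
Codon 3 AUU (Ile): 31.9 per 1000.
Codon 4 CAA (Gln): 5.1 per 1000.
Codon 5 AUC (Ile): 40.3 per 1000.
Lowest frequency is 5.1 at codon 4.

4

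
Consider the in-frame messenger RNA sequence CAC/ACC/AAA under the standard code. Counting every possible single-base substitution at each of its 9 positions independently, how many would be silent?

Codon 1 (CAC, His): 1 synonymous substitution.
Codon 2 (ACC, Thr): 3 synonymous substitutions.
Codon 3 (AAA, Lys): 1 synonymous substitution.
Total: 1 + 3 + 1 = 5.

5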